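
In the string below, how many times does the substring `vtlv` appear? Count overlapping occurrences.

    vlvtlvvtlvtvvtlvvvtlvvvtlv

5

Sliding a length-4 window over the 26 characters (23 positions):
  position 3–6: vtlv
  position 7–10: vtlv
  position 13–16: vtlv
  position 18–21: vtlv
  position 23–26: vtlv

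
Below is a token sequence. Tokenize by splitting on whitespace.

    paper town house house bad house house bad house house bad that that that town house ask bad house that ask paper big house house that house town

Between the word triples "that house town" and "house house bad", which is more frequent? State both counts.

"that house town": 1 occurrence
"house house bad": 3 occurrences

"house house bad" (3 vs 1)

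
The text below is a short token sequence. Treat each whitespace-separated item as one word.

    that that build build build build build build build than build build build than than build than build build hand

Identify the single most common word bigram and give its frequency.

"build build", 9 times

Bigram frequencies (highest first):
  build build: 9
  build than: 3
  than build: 3
  that that: 1
  that build: 1
  than than: 1
  … (1 more, each ≤ 1)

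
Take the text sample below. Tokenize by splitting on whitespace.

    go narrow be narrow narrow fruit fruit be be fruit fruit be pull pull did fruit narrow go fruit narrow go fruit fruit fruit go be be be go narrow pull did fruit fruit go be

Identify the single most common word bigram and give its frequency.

Bigram frequencies (highest first):
  fruit fruit: 5
  be be: 3
  go narrow: 2
  fruit be: 2
  pull did: 2
  did fruit: 2
  … (14 more, each ≤ 2)

"fruit fruit", 5 times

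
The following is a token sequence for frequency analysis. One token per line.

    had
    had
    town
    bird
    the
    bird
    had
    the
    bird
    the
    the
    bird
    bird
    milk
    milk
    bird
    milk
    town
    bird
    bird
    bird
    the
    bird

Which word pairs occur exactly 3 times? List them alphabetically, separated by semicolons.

Bigram counts meeting the condition (exactly 3 times):
  bird bird: 3
  bird the: 3

bird bird; bird the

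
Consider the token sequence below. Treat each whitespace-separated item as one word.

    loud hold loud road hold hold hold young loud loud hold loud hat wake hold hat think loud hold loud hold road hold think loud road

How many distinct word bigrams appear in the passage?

16

26 tokens → 25 bigram windows in total.
Repeated bigrams (each contributes count−1 duplicates):
  loud hold: 4
  hold loud: 3
  hold hold: 2
  loud road: 2
  road hold: 2
  think loud: 2
9 duplicate windows → 25 − 9 = 16 distinct.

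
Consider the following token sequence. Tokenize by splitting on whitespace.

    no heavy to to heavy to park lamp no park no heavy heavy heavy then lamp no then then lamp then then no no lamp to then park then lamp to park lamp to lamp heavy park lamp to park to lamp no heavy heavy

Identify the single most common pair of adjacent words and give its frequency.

"lamp to", 4 times

Bigram frequencies (highest first):
  lamp to: 4
  no heavy: 3
  to park: 3
  park lamp: 3
  lamp no: 3
  heavy heavy: 3
  … (20 more, each ≤ 3)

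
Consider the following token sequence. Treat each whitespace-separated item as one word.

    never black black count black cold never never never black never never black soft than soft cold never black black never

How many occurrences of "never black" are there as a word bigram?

Scanning the 20 overlapping bigram windows for "never black":
  position 1–2: never black
  position 9–10: never black
  position 12–13: never black
  position 18–19: never black

4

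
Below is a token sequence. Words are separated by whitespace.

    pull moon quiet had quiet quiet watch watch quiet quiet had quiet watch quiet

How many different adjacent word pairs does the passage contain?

8

14 tokens → 13 bigram windows in total.
Repeated bigrams (each contributes count−1 duplicates):
  had quiet: 2
  quiet had: 2
  quiet quiet: 2
  quiet watch: 2
  watch quiet: 2
5 duplicate windows → 13 − 5 = 8 distinct.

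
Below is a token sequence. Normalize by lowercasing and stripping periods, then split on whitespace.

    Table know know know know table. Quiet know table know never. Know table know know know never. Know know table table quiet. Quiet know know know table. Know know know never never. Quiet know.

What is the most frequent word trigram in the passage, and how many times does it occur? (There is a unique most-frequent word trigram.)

"know know know", 5 times

Trigram frequencies (highest first):
  know know know: 5
  table know know: 3
  know know table: 3
  know table know: 3
  know never know: 2
  know know never: 2
  … (14 more, each ≤ 1)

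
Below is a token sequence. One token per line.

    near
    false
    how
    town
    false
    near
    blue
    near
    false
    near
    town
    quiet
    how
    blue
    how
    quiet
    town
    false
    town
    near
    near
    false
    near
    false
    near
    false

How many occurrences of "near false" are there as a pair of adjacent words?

5

Scanning the 25 overlapping bigram windows for "near false":
  position 1–2: near false
  position 8–9: near false
  position 21–22: near false
  position 23–24: near false
  position 25–26: near false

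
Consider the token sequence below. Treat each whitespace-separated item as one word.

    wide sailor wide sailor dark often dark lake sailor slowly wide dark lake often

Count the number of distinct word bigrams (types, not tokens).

11

14 tokens → 13 bigram windows in total.
Repeated bigrams (each contributes count−1 duplicates):
  dark lake: 2
  wide sailor: 2
2 duplicate windows → 13 − 2 = 11 distinct.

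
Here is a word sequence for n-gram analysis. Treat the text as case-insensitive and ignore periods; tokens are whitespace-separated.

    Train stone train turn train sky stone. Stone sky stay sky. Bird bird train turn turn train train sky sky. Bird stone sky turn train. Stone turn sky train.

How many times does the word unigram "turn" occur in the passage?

5

Scanning the 29 tokens for "turn":
  position 4: turn
  position 15: turn
  position 16: turn
  position 24: turn
  position 27: turn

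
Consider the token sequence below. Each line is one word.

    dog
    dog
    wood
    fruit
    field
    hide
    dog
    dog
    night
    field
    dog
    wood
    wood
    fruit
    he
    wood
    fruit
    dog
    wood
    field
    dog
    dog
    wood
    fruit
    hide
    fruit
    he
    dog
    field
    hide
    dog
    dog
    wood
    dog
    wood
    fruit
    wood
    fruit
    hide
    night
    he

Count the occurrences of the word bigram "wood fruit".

6

Scanning the 40 overlapping bigram windows for "wood fruit":
  position 3–4: wood fruit
  position 13–14: wood fruit
  position 16–17: wood fruit
  position 23–24: wood fruit
  position 35–36: wood fruit
  position 37–38: wood fruit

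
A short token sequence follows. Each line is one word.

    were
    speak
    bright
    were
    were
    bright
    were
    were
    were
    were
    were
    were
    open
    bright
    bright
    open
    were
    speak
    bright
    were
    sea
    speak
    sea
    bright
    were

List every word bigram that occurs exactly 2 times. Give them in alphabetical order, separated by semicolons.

speak bright; were speak

Bigram counts meeting the condition (exactly 2 times):
  speak bright: 2
  were speak: 2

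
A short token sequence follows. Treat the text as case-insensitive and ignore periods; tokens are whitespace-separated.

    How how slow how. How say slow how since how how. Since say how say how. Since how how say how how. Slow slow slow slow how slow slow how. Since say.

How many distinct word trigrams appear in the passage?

20

32 tokens → 30 trigram windows in total.
Repeated trigrams (each contributes count−1 duplicates):
  how how say: 2
  how how slow: 2
  how say how: 2
  how since how: 2
  how since say: 2
  how slow slow: 2
  since how how: 2
  slow how since: 2
  … (2 more repeated)
10 duplicate windows → 30 − 10 = 20 distinct.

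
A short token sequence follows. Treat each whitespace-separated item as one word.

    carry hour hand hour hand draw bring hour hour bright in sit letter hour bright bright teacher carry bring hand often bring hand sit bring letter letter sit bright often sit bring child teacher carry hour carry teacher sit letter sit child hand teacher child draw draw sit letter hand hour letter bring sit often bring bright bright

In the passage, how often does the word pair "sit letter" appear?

3

Scanning the 57 overlapping bigram windows for "sit letter":
  position 12–13: sit letter
  position 39–40: sit letter
  position 48–49: sit letter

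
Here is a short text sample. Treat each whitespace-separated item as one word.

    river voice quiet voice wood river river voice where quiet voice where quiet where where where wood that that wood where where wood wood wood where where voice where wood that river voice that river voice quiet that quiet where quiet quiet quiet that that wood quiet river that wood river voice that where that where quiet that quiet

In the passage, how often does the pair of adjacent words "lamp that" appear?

Scanning the 58 overlapping bigram windows for "lamp that":
  (none found)

0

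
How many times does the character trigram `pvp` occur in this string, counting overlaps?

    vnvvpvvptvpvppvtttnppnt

Sliding a length-3 window over the 23 characters (21 positions):
  position 11–13: pvp

1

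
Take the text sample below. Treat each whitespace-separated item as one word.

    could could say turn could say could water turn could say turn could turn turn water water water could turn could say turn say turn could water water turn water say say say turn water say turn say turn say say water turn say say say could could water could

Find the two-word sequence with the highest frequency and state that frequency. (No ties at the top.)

"say turn", 7 times

Bigram frequencies (highest first):
  say turn: 7
  turn could: 5
  say say: 5
  could say: 4
  turn say: 4
  could water: 3
  … (10 more, each ≤ 3)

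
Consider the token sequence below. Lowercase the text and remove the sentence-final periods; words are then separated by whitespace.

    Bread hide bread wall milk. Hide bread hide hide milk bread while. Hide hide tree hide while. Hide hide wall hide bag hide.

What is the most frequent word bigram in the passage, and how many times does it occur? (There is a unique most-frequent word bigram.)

Bigram frequencies (highest first):
  hide hide: 3
  bread hide: 2
  hide bread: 2
  while hide: 2
  bread wall: 1
  wall milk: 1
  … (11 more, each ≤ 1)

"hide hide", 3 times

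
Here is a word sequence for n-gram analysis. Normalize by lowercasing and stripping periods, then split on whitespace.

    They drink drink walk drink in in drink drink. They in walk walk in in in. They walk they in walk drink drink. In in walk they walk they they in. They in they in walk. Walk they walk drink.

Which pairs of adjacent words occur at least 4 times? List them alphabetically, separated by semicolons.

Bigram counts meeting the condition (at least 4 times):
  in in: 4
  in walk: 4
  they in: 5
  walk they: 4

in in; in walk; they in; walk they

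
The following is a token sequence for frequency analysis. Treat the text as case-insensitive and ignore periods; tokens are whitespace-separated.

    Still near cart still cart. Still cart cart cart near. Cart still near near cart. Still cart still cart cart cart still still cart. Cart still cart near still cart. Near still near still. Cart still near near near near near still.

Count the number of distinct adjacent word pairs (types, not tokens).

9

42 tokens → 41 bigram windows in total.
Repeated bigrams (each contributes count−1 duplicates):
  cart still: 8
  still cart: 8
  cart cart: 5
  near near: 5
  near still: 4
  still near: 4
  cart near: 3
  near cart: 3
32 duplicate windows → 41 − 32 = 9 distinct.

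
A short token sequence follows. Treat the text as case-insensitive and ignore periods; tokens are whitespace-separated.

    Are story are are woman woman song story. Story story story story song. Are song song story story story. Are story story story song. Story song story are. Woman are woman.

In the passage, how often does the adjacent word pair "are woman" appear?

3

Scanning the 30 overlapping bigram windows for "are woman":
  position 4–5: are woman
  position 28–29: are woman
  position 30–31: are woman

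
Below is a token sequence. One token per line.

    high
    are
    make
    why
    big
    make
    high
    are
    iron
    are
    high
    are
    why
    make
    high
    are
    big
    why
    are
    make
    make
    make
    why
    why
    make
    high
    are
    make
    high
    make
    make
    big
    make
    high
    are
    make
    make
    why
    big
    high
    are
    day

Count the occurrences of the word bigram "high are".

Scanning the 41 overlapping bigram windows for "high are":
  position 1–2: high are
  position 7–8: high are
  position 11–12: high are
  position 15–16: high are
  position 26–27: high are
  position 34–35: high are
  position 40–41: high are

7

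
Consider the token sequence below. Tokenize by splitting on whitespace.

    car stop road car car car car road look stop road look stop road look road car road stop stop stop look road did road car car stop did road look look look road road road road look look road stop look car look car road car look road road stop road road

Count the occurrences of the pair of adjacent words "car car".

Scanning the 52 overlapping bigram windows for "car car":
  position 4–5: car car
  position 5–6: car car
  position 6–7: car car
  position 26–27: car car

4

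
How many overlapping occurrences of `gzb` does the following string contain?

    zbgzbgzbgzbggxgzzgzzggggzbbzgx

Sliding a length-3 window over the 30 characters (28 positions):
  position 3–5: gzb
  position 6–8: gzb
  position 9–11: gzb
  position 24–26: gzb

4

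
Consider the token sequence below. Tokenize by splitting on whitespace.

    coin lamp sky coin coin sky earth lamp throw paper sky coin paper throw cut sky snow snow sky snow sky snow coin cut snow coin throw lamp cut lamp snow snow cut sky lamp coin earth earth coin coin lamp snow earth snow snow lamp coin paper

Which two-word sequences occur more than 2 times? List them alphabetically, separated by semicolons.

sky snow; snow snow

Bigram counts meeting the condition (more than 2 times):
  sky snow: 3
  snow snow: 3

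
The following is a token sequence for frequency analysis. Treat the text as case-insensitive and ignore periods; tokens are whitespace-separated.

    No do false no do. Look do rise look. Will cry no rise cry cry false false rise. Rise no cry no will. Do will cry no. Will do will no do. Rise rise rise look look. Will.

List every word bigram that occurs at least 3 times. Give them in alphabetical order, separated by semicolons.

cry no; no do; rise rise

Bigram counts meeting the condition (at least 3 times):
  cry no: 3
  no do: 3
  rise rise: 3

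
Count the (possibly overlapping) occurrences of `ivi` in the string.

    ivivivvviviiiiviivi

Sliding a length-3 window over the 19 characters (17 positions):
  position 1–3: ivi
  position 3–5: ivi
  position 9–11: ivi
  position 14–16: ivi
  position 17–19: ivi

5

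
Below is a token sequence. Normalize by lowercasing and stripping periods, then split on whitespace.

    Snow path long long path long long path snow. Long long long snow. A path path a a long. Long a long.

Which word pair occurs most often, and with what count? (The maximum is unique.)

"long long", 5 times

Bigram frequencies (highest first):
  long long: 5
  path long: 2
  long path: 2
  a long: 2
  snow path: 1
  path snow: 1
  … (8 more, each ≤ 1)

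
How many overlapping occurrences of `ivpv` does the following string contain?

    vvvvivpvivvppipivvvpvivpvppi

Sliding a length-4 window over the 28 characters (25 positions):
  position 5–8: ivpv
  position 22–25: ivpv

2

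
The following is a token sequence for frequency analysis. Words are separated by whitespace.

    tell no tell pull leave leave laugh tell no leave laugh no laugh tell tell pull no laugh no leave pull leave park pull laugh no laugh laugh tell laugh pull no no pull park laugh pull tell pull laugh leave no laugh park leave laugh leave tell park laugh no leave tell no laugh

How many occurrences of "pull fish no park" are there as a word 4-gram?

Scanning the 52 overlapping 4-gram windows for "pull fish no park":
  (none found)

0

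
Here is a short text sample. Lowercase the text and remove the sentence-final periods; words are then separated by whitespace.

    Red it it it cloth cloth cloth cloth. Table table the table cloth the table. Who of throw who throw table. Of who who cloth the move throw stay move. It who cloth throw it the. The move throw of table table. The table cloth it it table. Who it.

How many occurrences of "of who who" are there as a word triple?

Scanning the 48 overlapping trigram windows for "of who who":
  position 22–24: of who who

1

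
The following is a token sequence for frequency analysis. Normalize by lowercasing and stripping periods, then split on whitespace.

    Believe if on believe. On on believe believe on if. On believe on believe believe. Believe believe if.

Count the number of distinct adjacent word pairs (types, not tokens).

7

18 tokens → 17 bigram windows in total.
Repeated bigrams (each contributes count−1 duplicates):
  believe believe: 4
  on believe: 4
  believe on: 3
  believe if: 2
  if on: 2
10 duplicate windows → 17 − 10 = 7 distinct.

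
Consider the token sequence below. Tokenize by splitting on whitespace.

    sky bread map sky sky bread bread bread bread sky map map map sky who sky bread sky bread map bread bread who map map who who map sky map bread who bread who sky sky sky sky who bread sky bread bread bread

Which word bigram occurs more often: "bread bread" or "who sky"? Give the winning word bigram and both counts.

"bread bread" (6 vs 2)

"bread bread": 6 occurrences
"who sky": 2 occurrences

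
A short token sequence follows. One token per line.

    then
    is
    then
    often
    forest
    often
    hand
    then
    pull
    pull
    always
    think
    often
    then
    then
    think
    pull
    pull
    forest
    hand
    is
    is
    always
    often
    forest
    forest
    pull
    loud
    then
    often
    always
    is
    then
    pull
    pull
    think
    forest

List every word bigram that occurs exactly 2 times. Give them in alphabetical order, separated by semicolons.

is then; often forest; then often; then pull

Bigram counts meeting the condition (exactly 2 times):
  is then: 2
  often forest: 2
  then often: 2
  then pull: 2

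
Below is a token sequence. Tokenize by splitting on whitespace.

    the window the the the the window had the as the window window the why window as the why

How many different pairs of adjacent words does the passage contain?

19 tokens → 18 bigram windows in total.
Repeated bigrams (each contributes count−1 duplicates):
  the the: 3
  the window: 3
  as the: 2
  the why: 2
  window the: 2
7 duplicate windows → 18 − 7 = 11 distinct.

11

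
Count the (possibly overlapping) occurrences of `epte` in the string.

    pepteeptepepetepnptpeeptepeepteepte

5

Sliding a length-4 window over the 35 characters (32 positions):
  position 2–5: epte
  position 6–9: epte
  position 22–25: epte
  position 28–31: epte
  position 32–35: epte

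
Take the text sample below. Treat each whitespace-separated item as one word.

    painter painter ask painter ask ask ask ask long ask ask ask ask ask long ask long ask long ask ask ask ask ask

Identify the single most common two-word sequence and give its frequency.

"ask ask", 11 times

Bigram frequencies (highest first):
  ask ask: 11
  ask long: 4
  long ask: 4
  painter ask: 2
  painter painter: 1
  ask painter: 1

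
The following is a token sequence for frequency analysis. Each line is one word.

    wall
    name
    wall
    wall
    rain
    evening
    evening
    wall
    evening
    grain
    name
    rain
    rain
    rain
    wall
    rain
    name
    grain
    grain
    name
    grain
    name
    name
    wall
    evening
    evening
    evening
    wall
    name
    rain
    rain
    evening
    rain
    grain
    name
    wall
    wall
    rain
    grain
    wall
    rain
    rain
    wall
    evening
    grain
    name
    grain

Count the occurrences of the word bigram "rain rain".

4

Scanning the 46 overlapping bigram windows for "rain rain":
  position 12–13: rain rain
  position 13–14: rain rain
  position 30–31: rain rain
  position 41–42: rain rain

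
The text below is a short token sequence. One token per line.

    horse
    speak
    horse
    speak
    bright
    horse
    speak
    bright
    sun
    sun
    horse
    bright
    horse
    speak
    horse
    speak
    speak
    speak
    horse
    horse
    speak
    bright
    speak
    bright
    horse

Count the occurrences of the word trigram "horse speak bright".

Scanning the 23 overlapping trigram windows for "horse speak bright":
  position 3–5: horse speak bright
  position 6–8: horse speak bright
  position 20–22: horse speak bright

3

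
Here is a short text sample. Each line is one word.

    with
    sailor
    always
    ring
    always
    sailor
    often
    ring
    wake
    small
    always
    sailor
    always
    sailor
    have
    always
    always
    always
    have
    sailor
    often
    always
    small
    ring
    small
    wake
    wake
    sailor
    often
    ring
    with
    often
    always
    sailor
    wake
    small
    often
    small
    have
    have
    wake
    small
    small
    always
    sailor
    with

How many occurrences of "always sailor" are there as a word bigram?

5

Scanning the 45 overlapping bigram windows for "always sailor":
  position 5–6: always sailor
  position 11–12: always sailor
  position 13–14: always sailor
  position 33–34: always sailor
  position 44–45: always sailor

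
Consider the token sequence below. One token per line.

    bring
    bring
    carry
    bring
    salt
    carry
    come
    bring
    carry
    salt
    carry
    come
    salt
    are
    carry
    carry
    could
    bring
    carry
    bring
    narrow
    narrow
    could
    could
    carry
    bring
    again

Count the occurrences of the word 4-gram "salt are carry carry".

1

Scanning the 24 overlapping 4-gram windows for "salt are carry carry":
  position 13–16: salt are carry carry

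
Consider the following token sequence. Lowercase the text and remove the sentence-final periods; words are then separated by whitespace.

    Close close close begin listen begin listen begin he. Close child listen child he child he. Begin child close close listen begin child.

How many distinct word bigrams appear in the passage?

15

23 tokens → 22 bigram windows in total.
Repeated bigrams (each contributes count−1 duplicates):
  close close: 3
  listen begin: 3
  begin child: 2
  begin listen: 2
  child he: 2
7 duplicate windows → 22 − 7 = 15 distinct.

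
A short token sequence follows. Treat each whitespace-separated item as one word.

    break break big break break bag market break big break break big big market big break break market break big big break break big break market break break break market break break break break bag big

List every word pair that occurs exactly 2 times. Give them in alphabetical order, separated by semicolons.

big big; break bag

Bigram counts meeting the condition (exactly 2 times):
  big big: 2
  break bag: 2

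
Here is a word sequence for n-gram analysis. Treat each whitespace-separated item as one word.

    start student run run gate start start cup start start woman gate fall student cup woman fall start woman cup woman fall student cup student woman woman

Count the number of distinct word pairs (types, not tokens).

27 tokens → 26 bigram windows in total.
Repeated bigrams (each contributes count−1 duplicates):
  cup woman: 2
  fall student: 2
  start start: 2
  start woman: 2
  student cup: 2
  woman fall: 2
6 duplicate windows → 26 − 6 = 20 distinct.

20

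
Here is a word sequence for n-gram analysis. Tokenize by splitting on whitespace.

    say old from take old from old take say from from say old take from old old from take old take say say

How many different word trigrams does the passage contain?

18

23 tokens → 21 trigram windows in total.
Repeated trigrams (each contributes count−1 duplicates):
  from take old: 2
  old from take: 2
  old take say: 2
3 duplicate windows → 21 − 3 = 18 distinct.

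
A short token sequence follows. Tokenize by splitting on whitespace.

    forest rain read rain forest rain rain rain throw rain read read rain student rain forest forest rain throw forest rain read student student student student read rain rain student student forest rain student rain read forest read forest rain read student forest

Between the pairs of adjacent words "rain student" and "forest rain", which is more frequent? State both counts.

"forest rain" (6 vs 3)

"rain student": 3 occurrences
"forest rain": 6 occurrences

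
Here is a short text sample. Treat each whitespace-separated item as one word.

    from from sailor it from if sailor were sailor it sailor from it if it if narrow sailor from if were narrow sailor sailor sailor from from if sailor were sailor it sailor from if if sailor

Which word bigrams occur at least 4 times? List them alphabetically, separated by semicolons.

from if; sailor from

Bigram counts meeting the condition (at least 4 times):
  from if: 4
  sailor from: 4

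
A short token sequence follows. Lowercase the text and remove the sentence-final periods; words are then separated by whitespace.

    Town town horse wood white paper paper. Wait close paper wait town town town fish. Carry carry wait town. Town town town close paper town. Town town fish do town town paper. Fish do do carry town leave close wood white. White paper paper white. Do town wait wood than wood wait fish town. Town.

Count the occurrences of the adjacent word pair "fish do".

2

Scanning the 54 overlapping bigram windows for "fish do":
  position 28–29: fish do
  position 33–34: fish do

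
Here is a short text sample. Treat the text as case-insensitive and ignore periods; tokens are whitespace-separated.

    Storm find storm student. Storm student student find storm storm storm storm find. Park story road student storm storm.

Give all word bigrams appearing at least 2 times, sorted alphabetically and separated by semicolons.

Bigram counts meeting the condition (at least 2 times):
  find storm: 2
  storm find: 2
  storm storm: 4
  storm student: 2
  student storm: 2

find storm; storm find; storm storm; storm student; student storm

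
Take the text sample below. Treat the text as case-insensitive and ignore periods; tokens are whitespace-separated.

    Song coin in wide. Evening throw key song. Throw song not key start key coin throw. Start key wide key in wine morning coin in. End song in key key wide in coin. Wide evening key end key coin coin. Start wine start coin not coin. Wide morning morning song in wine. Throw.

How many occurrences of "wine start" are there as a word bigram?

Scanning the 52 overlapping bigram windows for "wine start":
  position 42–43: wine start

1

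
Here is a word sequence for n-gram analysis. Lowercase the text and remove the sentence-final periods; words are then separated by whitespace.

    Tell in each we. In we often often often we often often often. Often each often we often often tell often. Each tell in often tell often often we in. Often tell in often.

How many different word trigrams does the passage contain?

23

34 tokens → 32 trigram windows in total.
Repeated trigrams (each contributes count−1 duplicates):
  often often often: 3
  we often often: 3
  in often tell: 2
  often often we: 2
  often tell often: 2
  often we often: 2
  tell in often: 2
9 duplicate windows → 32 − 9 = 23 distinct.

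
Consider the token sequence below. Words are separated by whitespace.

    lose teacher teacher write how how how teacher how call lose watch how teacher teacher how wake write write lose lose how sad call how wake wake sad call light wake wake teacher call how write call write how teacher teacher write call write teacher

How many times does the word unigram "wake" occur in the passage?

5

Scanning the 45 tokens for "wake":
  position 17: wake
  position 26: wake
  position 27: wake
  position 31: wake
  position 32: wake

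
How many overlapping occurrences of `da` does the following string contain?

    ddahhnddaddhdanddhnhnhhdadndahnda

6

Sliding a length-2 window over the 33 characters (32 positions):
  position 2–3: da
  position 8–9: da
  position 13–14: da
  position 24–25: da
  position 28–29: da
  position 32–33: da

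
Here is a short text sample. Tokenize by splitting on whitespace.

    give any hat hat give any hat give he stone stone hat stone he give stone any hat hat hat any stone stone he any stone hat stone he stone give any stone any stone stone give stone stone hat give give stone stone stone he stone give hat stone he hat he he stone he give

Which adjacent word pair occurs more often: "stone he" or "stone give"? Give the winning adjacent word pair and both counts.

"stone he" (6 vs 3)

"stone he": 6 occurrences
"stone give": 3 occurrences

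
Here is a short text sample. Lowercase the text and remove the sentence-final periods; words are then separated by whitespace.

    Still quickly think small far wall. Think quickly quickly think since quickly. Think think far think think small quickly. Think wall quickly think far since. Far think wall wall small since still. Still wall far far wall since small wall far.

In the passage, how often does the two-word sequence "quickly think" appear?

5

Scanning the 40 overlapping bigram windows for "quickly think":
  position 2–3: quickly think
  position 9–10: quickly think
  position 12–13: quickly think
  position 19–20: quickly think
  position 22–23: quickly think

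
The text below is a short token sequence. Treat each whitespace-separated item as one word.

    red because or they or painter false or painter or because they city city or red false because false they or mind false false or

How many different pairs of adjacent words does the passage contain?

21

25 tokens → 24 bigram windows in total.
Repeated bigrams (each contributes count−1 duplicates):
  false or: 2
  or painter: 2
  they or: 2
3 duplicate windows → 24 − 3 = 21 distinct.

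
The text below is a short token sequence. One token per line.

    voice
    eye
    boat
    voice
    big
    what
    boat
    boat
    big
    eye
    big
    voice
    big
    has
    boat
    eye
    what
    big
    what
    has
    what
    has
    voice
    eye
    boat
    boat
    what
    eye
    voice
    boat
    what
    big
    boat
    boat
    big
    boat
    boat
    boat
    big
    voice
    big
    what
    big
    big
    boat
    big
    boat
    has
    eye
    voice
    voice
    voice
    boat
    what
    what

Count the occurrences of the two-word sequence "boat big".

Scanning the 54 overlapping bigram windows for "boat big":
  position 8–9: boat big
  position 34–35: boat big
  position 38–39: boat big
  position 45–46: boat big

4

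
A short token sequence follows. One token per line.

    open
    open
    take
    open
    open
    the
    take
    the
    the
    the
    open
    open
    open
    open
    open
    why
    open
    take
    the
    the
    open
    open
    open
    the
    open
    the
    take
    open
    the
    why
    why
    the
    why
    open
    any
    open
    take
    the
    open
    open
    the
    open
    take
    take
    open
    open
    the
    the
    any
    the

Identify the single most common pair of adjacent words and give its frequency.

Bigram frequencies (highest first):
  open open: 10
  open the: 6
  the open: 5
  open take: 4
  the the: 4
  take open: 3
  … (12 more, each ≤ 3)

"open open", 10 times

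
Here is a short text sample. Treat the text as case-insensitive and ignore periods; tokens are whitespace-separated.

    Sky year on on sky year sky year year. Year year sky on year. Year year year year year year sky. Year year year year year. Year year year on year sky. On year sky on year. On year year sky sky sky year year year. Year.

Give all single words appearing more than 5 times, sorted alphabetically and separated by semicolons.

Unigram counts meeting the condition (more than 5 times):
  on: 7
  sky: 10
  year: 30

on; sky; year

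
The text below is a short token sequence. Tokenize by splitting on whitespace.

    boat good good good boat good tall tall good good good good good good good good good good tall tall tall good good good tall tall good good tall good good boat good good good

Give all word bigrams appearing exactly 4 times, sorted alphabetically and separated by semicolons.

Bigram counts meeting the condition (exactly 4 times):
  good tall: 4
  tall good: 4
  tall tall: 4

good tall; tall good; tall tall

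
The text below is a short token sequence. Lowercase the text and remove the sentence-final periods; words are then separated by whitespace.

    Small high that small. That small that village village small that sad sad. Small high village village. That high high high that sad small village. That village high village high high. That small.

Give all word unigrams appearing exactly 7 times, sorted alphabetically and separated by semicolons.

small; village

Unigram counts meeting the condition (exactly 7 times):
  small: 7
  village: 7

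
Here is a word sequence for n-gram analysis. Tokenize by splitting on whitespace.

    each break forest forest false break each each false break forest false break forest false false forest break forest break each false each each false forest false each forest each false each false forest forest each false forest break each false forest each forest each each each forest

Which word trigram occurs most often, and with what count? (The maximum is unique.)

"each false forest", 4 times

Trigram frequencies (highest first):
  each false forest: 4
  forest false break: 2
  each each false: 2
  false break forest: 2
  break forest false: 2
  false forest break: 2
  … (27 more, each ≤ 2)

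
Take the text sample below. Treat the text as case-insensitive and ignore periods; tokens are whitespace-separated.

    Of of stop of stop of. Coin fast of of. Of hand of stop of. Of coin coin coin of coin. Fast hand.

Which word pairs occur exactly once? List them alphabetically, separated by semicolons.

coin of; fast hand; fast of; hand of; of hand

Bigram counts meeting the condition (exactly once):
  coin of: 1
  fast hand: 1
  fast of: 1
  hand of: 1
  of hand: 1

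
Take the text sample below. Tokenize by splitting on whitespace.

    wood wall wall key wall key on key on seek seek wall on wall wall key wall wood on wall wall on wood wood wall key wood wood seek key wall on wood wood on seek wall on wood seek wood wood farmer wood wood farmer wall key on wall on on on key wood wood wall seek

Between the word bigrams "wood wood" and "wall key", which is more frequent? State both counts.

"wood wood" (6 vs 5)

"wood wood": 6 occurrences
"wall key": 5 occurrences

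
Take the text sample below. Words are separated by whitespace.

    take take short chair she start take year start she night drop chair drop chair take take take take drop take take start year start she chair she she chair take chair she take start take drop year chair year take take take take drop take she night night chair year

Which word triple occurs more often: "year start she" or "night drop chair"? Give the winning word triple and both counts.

"year start she" (2 vs 1)

"year start she": 2 occurrences
"night drop chair": 1 occurrence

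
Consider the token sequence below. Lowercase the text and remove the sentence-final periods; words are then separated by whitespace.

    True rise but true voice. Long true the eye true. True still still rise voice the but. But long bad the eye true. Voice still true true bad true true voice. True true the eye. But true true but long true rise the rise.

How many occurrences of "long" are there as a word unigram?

3

Scanning the 44 tokens for "long":
  position 6: long
  position 19: long
  position 40: long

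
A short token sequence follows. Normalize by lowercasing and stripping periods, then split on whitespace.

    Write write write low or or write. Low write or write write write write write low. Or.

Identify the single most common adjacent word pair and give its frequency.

Bigram frequencies (highest first):
  write write: 6
  write low: 3
  low or: 2
  or write: 2
  or or: 1
  low write: 1
  … (1 more, each ≤ 1)

"write write", 6 times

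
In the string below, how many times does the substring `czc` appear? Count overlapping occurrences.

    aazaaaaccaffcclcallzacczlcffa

Sliding a length-3 window over the 29 characters (27 positions):
  (no match at any position)

0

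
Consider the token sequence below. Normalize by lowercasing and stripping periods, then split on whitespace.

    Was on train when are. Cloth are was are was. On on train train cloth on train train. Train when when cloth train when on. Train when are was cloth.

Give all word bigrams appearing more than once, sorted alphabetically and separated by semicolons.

Bigram counts meeting the condition (more than once):
  are was: 3
  on train: 4
  train train: 3
  train when: 4
  was on: 2
  when are: 2

are was; on train; train train; train when; was on; when are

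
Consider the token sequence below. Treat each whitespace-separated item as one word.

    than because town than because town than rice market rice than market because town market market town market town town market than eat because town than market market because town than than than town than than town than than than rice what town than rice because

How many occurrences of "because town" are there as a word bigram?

5

Scanning the 45 overlapping bigram windows for "because town":
  position 2–3: because town
  position 5–6: because town
  position 13–14: because town
  position 24–25: because town
  position 29–30: because town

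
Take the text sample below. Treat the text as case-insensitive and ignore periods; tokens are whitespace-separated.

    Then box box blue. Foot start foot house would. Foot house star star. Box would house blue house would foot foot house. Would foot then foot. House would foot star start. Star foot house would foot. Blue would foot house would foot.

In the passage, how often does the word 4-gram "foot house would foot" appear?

Scanning the 39 overlapping 4-gram windows for "foot house would foot":
  position 7–10: foot house would foot
  position 21–24: foot house would foot
  position 26–29: foot house would foot
  position 33–36: foot house would foot
  position 39–42: foot house would foot

5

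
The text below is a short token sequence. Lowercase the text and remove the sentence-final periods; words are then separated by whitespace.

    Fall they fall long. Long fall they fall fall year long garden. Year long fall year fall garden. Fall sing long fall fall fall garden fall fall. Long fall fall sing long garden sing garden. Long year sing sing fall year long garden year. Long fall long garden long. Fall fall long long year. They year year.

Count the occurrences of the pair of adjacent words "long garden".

4

Scanning the 56 overlapping bigram windows for "long garden":
  position 11–12: long garden
  position 32–33: long garden
  position 42–43: long garden
  position 47–48: long garden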